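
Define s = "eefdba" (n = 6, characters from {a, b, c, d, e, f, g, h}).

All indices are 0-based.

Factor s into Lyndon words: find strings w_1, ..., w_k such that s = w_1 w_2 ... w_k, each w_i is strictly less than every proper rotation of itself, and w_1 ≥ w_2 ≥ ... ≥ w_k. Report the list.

emit factor 1: 'eef' (i=0, period=3)
emit factor 2: 'd' (i=3, period=1)
emit factor 3: 'b' (i=4, period=1)
emit factor 4: 'a' (i=5, period=1)

["eef", "d", "b", "a"]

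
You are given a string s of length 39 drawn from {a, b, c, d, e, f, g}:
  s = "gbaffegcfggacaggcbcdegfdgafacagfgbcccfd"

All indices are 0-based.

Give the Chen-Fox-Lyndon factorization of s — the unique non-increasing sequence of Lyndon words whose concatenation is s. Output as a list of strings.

emit factor 1: 'g' (i=0, period=1)
emit factor 2: 'b' (i=1, period=1)
emit factor 3: 'affegcfgg' (i=2, period=9)
emit factor 4: 'acaggcbcdegfdgaf' (i=11, period=16)
emit factor 5: 'acagfgbcccfd' (i=27, period=12)

["g", "b", "affegcfgg", "acaggcbcdegfdgaf", "acagfgbcccfd"]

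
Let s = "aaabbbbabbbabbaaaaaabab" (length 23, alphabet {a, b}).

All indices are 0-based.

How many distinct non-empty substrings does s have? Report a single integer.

213

rank→(start, suffix):
  0 → (14, 'aaaaaabab')
  1 → (15, 'aaaaabab')
  2 → (16, 'aaaabab')
  3 → (17, 'aaabab')
  4 → (0, 'aaabbbbabbbabbaaaaaabab')
  5 → (18, 'aabab')
  6 → (1, 'aabbbbabbbabbaaaaaabab')
  7 → (21, 'ab')
  8 → (19, 'abab')
  9 → (11, 'abbaaaaaabab')
  10 → (7, 'abbbabbaaaaaabab')
  11 → (2, 'abbbbabbbabbaaaaaabab')
  12 → (22, 'b')
  13 → (13, 'baaaaaabab')
  14 → (20, 'bab')
  15 → (10, 'babbaaaaaabab')
  16 → (6, 'babbbabbaaaaaabab')
  17 → (12, 'bbaaaaaabab')
  18 → (9, 'bbabbaaaaaabab')
  19 → (5, 'bbabbbabbaaaaaabab')
  20 → (8, 'bbbabbaaaaaabab')
  21 → (4, 'bbbabbbabbaaaaaabab')
  22 → (3, 'bbbbabbbabbaaaaaabab')

SA = [14, 15, 16, 17, 0, 18, 1, 21, 19, 11, 7, 2, 22, 13, 20, 10, 6, 12, 9, 5, 8, 4, 3]
i: (SA[i-1],SA[i]) lcp shared
  1: (14,15) 5 'aaaaa'
  2: (15,16) 4 'aaaa'
  3: (16,17) 3 'aaa'
  4: (17,0) 4 'aaab'
  5: (0,18) 2 'aa'
  6: (18,1) 3 'aab'
  7: (1,21) 1 'a'
  8: (21,19) 2 'ab'
  9: (19,11) 2 'ab'
  10: (11,7) 3 'abb'
  11: (7,2) 4 'abbb'
  12: (2,22) 0 ''
  13: (22,13) 1 'b'
  14: (13,20) 2 'ba'
  15: (20,10) 3 'bab'
  16: (10,6) 4 'babb'
  17: (6,12) 1 'b'
  18: (12,9) 3 'bba'
  19: (9,5) 5 'bbabb'
  20: (5,8) 2 'bb'
  21: (8,4) 6 'bbbabb'
  22: (4,3) 3 'bbb'

n(n+1)/2 = 23·24/2 = 276
Σ LCP = 0 + 5 + 4 + 3 + 4 + 2 + 3 + 1 + 2 + 2 + 3 + 4 + 0 + 1 + 2 + 3 + 4 + 1 + 3 + 5 + 2 + 6 + 3 = 63
distinct = 276 − 63 = 213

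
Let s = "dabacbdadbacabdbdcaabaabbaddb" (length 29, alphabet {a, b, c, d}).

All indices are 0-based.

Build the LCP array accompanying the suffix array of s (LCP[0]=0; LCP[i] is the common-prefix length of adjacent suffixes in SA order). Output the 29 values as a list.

sorted suffixes:
  #0 SA[0]=18  'aabaabbaddb'
  #1 SA[1]=21  'aabbaddb'
  #2 SA[2]=19  'abaabbaddb'
  #3 SA[3]=1  'abacbdadbacabdbdcaabaabbaddb'
  #4 SA[4]=22  'abbaddb'
  #5 SA[5]=12  'abdbdcaabaabbaddb'
  #6 SA[6]=10  'acabdbdcaabaabbaddb'
  #7 SA[7]=3  'acbdadbacabdbdcaabaabbaddb'
  #8 SA[8]=7  'adbacabdbdcaabaabbaddb'
  #9 SA[9]=25  'addb'
  #10 SA[10]=28  'b'
  #11 SA[11]=20  'baabbaddb'
  #12 SA[12]=9  'bacabdbdcaabaabbaddb'
  #13 SA[13]=2  'bacbdadbacabdbdcaabaabbaddb'
  #14 SA[14]=24  'baddb'
  #15 SA[15]=23  'bbaddb'
  #16 SA[16]=5  'bdadbacabdbdcaabaabbaddb'
  #17 SA[17]=13  'bdbdcaabaabbaddb'
  #18 SA[18]=15  'bdcaabaabbaddb'
  #19 SA[19]=17  'caabaabbaddb'
  #20 SA[20]=11  'cabdbdcaabaabbaddb'
  #21 SA[21]=4  'cbdadbacabdbdcaabaabbaddb'
  #22 SA[22]=0  'dabacbdadbacabdbdcaabaabbaddb'
  #23 SA[23]=6  'dadbacabdbdcaabaabbaddb'
  #24 SA[24]=27  'db'
  #25 SA[25]=8  'dbacabdbdcaabaabbaddb'
  #26 SA[26]=14  'dbdcaabaabbaddb'
  #27 SA[27]=16  'dcaabaabbaddb'
  #28 SA[28]=26  'ddb'

SA = [18, 21, 19, 1, 22, 12, 10, 3, 7, 25, 28, 20, 9, 2, 24, 23, 5, 13, 15, 17, 11, 4, 0, 6, 27, 8, 14, 16, 26]
[i] adj suffixes → lcp
  [1] 18/21 → 3 ('aab')
  [2] 21/19 → 1 ('a')
  [3] 19/1 → 3 ('aba')
  [4] 1/22 → 2 ('ab')
  [5] 22/12 → 2 ('ab')
  [6] 12/10 → 1 ('a')
  [7] 10/3 → 2 ('ac')
  [8] 3/7 → 1 ('a')
  [9] 7/25 → 2 ('ad')
  [10] 25/28 → 0 ('')
  [11] 28/20 → 1 ('b')
  [12] 20/9 → 2 ('ba')
  [13] 9/2 → 3 ('bac')
  [14] 2/24 → 2 ('ba')
  [15] 24/23 → 1 ('b')
  [16] 23/5 → 1 ('b')
  [17] 5/13 → 2 ('bd')
  [18] 13/15 → 2 ('bd')
  [19] 15/17 → 0 ('')
  [20] 17/11 → 2 ('ca')
  [21] 11/4 → 1 ('c')
  [22] 4/0 → 0 ('')
  [23] 0/6 → 2 ('da')
  [24] 6/27 → 1 ('d')
  [25] 27/8 → 2 ('db')
  [26] 8/14 → 2 ('db')
  [27] 14/16 → 1 ('d')
  [28] 16/26 → 1 ('d')

[0, 3, 1, 3, 2, 2, 1, 2, 1, 2, 0, 1, 2, 3, 2, 1, 1, 2, 2, 0, 2, 1, 0, 2, 1, 2, 2, 1, 1]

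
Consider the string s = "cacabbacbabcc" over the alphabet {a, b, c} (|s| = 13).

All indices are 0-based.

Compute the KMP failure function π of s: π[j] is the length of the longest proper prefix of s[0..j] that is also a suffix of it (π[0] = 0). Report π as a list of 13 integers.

[0, 0, 1, 2, 0, 0, 0, 1, 0, 0, 0, 1, 1]

π[0] = 0
j=1 s[j]='a': π[1]=0 (border '')
j=2 s[j]='c': π[2]=1 (border 'c')
j=3 s[j]='a': π[3]=2 (border 'ca')
j=4 s[j]='b': k: 2→0; π[4]=0 (border '')
j=5 s[j]='b': π[5]=0 (border '')
j=6 s[j]='a': π[6]=0 (border '')
j=7 s[j]='c': π[7]=1 (border 'c')
j=8 s[j]='b': k: 1→0; π[8]=0 (border '')
j=9 s[j]='a': π[9]=0 (border '')
j=10 s[j]='b': π[10]=0 (border '')
j=11 s[j]='c': π[11]=1 (border 'c')
j=12 s[j]='c': k: 1→0; π[12]=1 (border 'c')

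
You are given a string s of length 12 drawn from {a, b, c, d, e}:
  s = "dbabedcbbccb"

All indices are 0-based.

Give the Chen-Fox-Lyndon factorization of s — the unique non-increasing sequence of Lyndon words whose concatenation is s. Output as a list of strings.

emit factor 1: 'd' (i=0, period=1)
emit factor 2: 'b' (i=1, period=1)
emit factor 3: 'abedcbbccb' (i=2, period=10)

["d", "b", "abedcbbccb"]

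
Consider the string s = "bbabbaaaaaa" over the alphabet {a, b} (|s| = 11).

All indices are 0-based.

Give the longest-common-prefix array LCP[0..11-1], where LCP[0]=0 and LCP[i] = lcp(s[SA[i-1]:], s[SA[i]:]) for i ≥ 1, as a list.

[0, 1, 2, 3, 4, 5, 1, 0, 2, 1, 3]

rank→(start, suffix):
  0 → (10, 'a')
  1 → (9, 'aa')
  2 → (8, 'aaa')
  3 → (7, 'aaaa')
  4 → (6, 'aaaaa')
  5 → (5, 'aaaaaa')
  6 → (2, 'abbaaaaaa')
  7 → (4, 'baaaaaa')
  8 → (1, 'babbaaaaaa')
  9 → (3, 'bbaaaaaa')
  10 → (0, 'bbabbaaaaaa')

SA = [10, 9, 8, 7, 6, 5, 2, 4, 1, 3, 0]
i: (SA[i-1],SA[i]) lcp shared
  1: (10,9) 1 'a'
  2: (9,8) 2 'aa'
  3: (8,7) 3 'aaa'
  4: (7,6) 4 'aaaa'
  5: (6,5) 5 'aaaaa'
  6: (5,2) 1 'a'
  7: (2,4) 0 ''
  8: (4,1) 2 'ba'
  9: (1,3) 1 'b'
  10: (3,0) 3 'bba'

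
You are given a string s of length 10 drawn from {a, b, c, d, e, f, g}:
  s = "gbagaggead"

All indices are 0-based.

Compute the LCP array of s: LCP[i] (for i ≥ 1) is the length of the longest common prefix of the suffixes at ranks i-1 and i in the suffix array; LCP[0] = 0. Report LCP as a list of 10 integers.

[0, 1, 2, 0, 0, 0, 0, 1, 1, 1]

rank→(start, suffix):
  0 → (8, 'ad')
  1 → (2, 'agaggead')
  2 → (4, 'aggead')
  3 → (1, 'bagaggead')
  4 → (9, 'd')
  5 → (7, 'ead')
  6 → (3, 'gaggead')
  7 → (0, 'gbagaggead')
  8 → (6, 'gead')
  9 → (5, 'ggead')

SA = [8, 2, 4, 1, 9, 7, 3, 0, 6, 5]
[i] adj suffixes → lcp
  [1] 8/2 → 1 ('a')
  [2] 2/4 → 2 ('ag')
  [3] 4/1 → 0 ('')
  [4] 1/9 → 0 ('')
  [5] 9/7 → 0 ('')
  [6] 7/3 → 0 ('')
  [7] 3/0 → 1 ('g')
  [8] 0/6 → 1 ('g')
  [9] 6/5 → 1 ('g')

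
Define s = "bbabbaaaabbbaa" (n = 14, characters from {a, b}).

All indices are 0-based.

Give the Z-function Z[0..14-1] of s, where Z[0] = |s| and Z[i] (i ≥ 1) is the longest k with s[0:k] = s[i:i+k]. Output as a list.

Z[0]=14
i=1: outside box; Z[1]=1 scan→box=[1,2)
i=2: outside box; Z[2]=0
i=3: outside box; Z[3]=3 scan→box=[3,6)
i=4: min(r-i=2, Z[1]=1)=1; Z[4]=1
i=5: min(r-i=1, Z[2]=0)=0; Z[5]=0
i=6: outside box; Z[6]=0
i=7: outside box; Z[7]=0
i=8: outside box; Z[8]=0
i=9: outside box; Z[9]=2 scan→box=[9,11)
i=10: min(r-i=1, Z[1]=1)=1; Z[10]=3 scan→box=[10,13)
i=11: min(r-i=2, Z[1]=1)=1; Z[11]=1
i=12: min(r-i=1, Z[2]=0)=0; Z[12]=0
i=13: outside box; Z[13]=0

[14, 1, 0, 3, 1, 0, 0, 0, 0, 2, 3, 1, 0, 0]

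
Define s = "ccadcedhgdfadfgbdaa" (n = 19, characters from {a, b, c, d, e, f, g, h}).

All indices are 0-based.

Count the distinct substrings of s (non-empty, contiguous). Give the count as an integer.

rank→(start, suffix):
  0 → (18, 'a')
  1 → (17, 'aa')
  2 → (2, 'adcedhgdfadfgbdaa')
  3 → (11, 'adfgbdaa')
  4 → (15, 'bdaa')
  5 → (1, 'cadcedhgdfadfgbdaa')
  6 → (0, 'ccadcedhgdfadfgbdaa')
  7 → (4, 'cedhgdfadfgbdaa')
  8 → (16, 'daa')
  9 → (3, 'dcedhgdfadfgbdaa')
  10 → (9, 'dfadfgbdaa')
  11 → (12, 'dfgbdaa')
  12 → (6, 'dhgdfadfgbdaa')
  13 → (5, 'edhgdfadfgbdaa')
  14 → (10, 'fadfgbdaa')
  15 → (13, 'fgbdaa')
  16 → (14, 'gbdaa')
  17 → (8, 'gdfadfgbdaa')
  18 → (7, 'hgdfadfgbdaa')

SA = [18, 17, 2, 11, 15, 1, 0, 4, 16, 3, 9, 12, 6, 5, 10, 13, 14, 8, 7]
i: (SA[i-1],SA[i]) lcp shared
  1: (18,17) 1 'a'
  2: (17,2) 1 'a'
  3: (2,11) 2 'ad'
  4: (11,15) 0 ''
  5: (15,1) 0 ''
  6: (1,0) 1 'c'
  7: (0,4) 1 'c'
  8: (4,16) 0 ''
  9: (16,3) 1 'd'
  10: (3,9) 1 'd'
  11: (9,12) 2 'df'
  12: (12,6) 1 'd'
  13: (6,5) 0 ''
  14: (5,10) 0 ''
  15: (10,13) 1 'f'
  16: (13,14) 0 ''
  17: (14,8) 1 'g'
  18: (8,7) 0 ''

n(n+1)/2 = 19·20/2 = 190
Σ LCP = 0 + 1 + 1 + 2 + 0 + 0 + 1 + 1 + 0 + 1 + 1 + 2 + 1 + 0 + 0 + 1 + 0 + 1 + 0 = 13
distinct = 190 − 13 = 177

177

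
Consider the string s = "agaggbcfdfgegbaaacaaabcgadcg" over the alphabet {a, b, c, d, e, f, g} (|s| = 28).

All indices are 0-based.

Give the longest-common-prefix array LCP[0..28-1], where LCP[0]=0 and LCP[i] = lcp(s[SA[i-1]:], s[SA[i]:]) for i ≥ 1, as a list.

rank | idx | suffix
   0 |  18 | aaabcgadcg
   1 |  14 | aaacaaabcgadcg
   2 |  19 | aabcgadcg
   3 |  15 | aacaaabcgadcg
   4 |  20 | abcgadcg
   5 |  16 | acaaabcgadcg
   6 |  24 | adcg
   7 |   0 | agaggbcfdfgegbaaacaaabcgadcg
   8 |   2 | aggbcfdfgegbaaacaaabcgadcg
   9 |  13 | baaacaaabcgadcg
  10 |   5 | bcfdfgegbaaacaaabcgadcg
  11 |  21 | bcgadcg
  12 |  17 | caaabcgadcg
  13 |   6 | cfdfgegbaaacaaabcgadcg
  14 |  26 | cg
  15 |  22 | cgadcg
  16 |  25 | dcg
  17 |   8 | dfgegbaaacaaabcgadcg
  18 |  11 | egbaaacaaabcgadcg
  19 |   7 | fdfgegbaaacaaabcgadcg
  20 |   9 | fgegbaaacaaabcgadcg
  21 |  27 | g
  22 |  23 | gadcg
  23 |   1 | gaggbcfdfgegbaaacaaabcgadcg
  24 |  12 | gbaaacaaabcgadcg
  25 |   4 | gbcfdfgegbaaacaaabcgadcg
  26 |  10 | gegbaaacaaabcgadcg
  27 |   3 | ggbcfdfgegbaaacaaabcgadcg

SA = [18, 14, 19, 15, 20, 16, 24, 0, 2, 13, 5, 21, 17, 6, 26, 22, 25, 8, 11, 7, 9, 27, 23, 1, 12, 4, 10, 3]
i: (SA[i-1],SA[i]) lcp shared
  1: (18,14) 3 'aaa'
  2: (14,19) 2 'aa'
  3: (19,15) 2 'aa'
  4: (15,20) 1 'a'
  5: (20,16) 1 'a'
  6: (16,24) 1 'a'
  7: (24,0) 1 'a'
  8: (0,2) 2 'ag'
  9: (2,13) 0 ''
  10: (13,5) 1 'b'
  11: (5,21) 2 'bc'
  12: (21,17) 0 ''
  13: (17,6) 1 'c'
  14: (6,26) 1 'c'
  15: (26,22) 2 'cg'
  16: (22,25) 0 ''
  17: (25,8) 1 'd'
  18: (8,11) 0 ''
  19: (11,7) 0 ''
  20: (7,9) 1 'f'
  21: (9,27) 0 ''
  22: (27,23) 1 'g'
  23: (23,1) 2 'ga'
  24: (1,12) 1 'g'
  25: (12,4) 2 'gb'
  26: (4,10) 1 'g'
  27: (10,3) 1 'g'

[0, 3, 2, 2, 1, 1, 1, 1, 2, 0, 1, 2, 0, 1, 1, 2, 0, 1, 0, 0, 1, 0, 1, 2, 1, 2, 1, 1]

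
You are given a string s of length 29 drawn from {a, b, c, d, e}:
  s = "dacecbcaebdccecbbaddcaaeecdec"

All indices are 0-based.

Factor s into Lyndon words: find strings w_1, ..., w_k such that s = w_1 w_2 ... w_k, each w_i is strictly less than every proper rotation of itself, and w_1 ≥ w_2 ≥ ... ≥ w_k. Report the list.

["d", "acecbcaebdccecbbaddc", "aaeecdec"]

emit factor 1: 'd' (i=0, period=1)
emit factor 2: 'acecbcaebdccecbbaddc' (i=1, period=20)
emit factor 3: 'aaeecdec' (i=21, period=8)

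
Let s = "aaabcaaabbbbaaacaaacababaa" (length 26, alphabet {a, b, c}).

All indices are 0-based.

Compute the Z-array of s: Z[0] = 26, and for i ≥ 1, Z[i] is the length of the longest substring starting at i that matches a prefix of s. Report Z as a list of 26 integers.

[26, 2, 1, 0, 0, 4, 2, 1, 0, 0, 0, 0, 3, 2, 1, 0, 3, 2, 1, 0, 1, 0, 1, 0, 2, 1]

Z[0]=26
i=1: outside box; Z[1]=2 extend→box=[1,3)
i=2: min(r-i=1, Z[1]=2)=1; Z[2]=1
i=3: outside box; Z[3]=0
i=4: outside box; Z[4]=0
i=5: outside box; Z[5]=4 extend→box=[5,9)
i=6: min(r-i=3, Z[1]=2)=2; Z[6]=2
i=7: min(r-i=2, Z[2]=1)=1; Z[7]=1
i=8: min(r-i=1, Z[3]=0)=0; Z[8]=0
i=9: outside box; Z[9]=0
i=10: outside box; Z[10]=0
i=11: outside box; Z[11]=0
i=12: outside box; Z[12]=3 extend→box=[12,15)
i=13: min(r-i=2, Z[1]=2)=2; Z[13]=2
i=14: min(r-i=1, Z[2]=1)=1; Z[14]=1
i=15: outside box; Z[15]=0
i=16: outside box; Z[16]=3 extend→box=[16,19)
i=17: min(r-i=2, Z[1]=2)=2; Z[17]=2
i=18: min(r-i=1, Z[2]=1)=1; Z[18]=1
i=19: outside box; Z[19]=0
i=20: outside box; Z[20]=1 extend→box=[20,21)
i=21: outside box; Z[21]=0
i=22: outside box; Z[22]=1 extend→box=[22,23)
i=23: outside box; Z[23]=0
i=24: outside box; Z[24]=2 extend→box=[24,26)
i=25: min(r-i=1, Z[1]=2)=1; Z[25]=1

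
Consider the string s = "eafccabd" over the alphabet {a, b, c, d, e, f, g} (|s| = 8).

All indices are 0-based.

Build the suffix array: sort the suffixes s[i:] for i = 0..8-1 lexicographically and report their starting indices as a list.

rank→(start, suffix):
  0 → (5, 'abd')
  1 → (1, 'afccabd')
  2 → (6, 'bd')
  3 → (4, 'cabd')
  4 → (3, 'ccabd')
  5 → (7, 'd')
  6 → (0, 'eafccabd')
  7 → (2, 'fccabd')

[5, 1, 6, 4, 3, 7, 0, 2]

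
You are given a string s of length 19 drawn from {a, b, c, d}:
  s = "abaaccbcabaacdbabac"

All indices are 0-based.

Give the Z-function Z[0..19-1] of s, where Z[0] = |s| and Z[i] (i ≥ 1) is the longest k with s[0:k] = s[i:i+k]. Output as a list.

[19, 0, 1, 1, 0, 0, 0, 0, 5, 0, 1, 1, 0, 0, 0, 3, 0, 1, 0]

Z[0]=19
i=1: i≥r, start 0; Z[1]=0
i=2: i≥r, start 0; Z[2]=1 extend→box=[2,3)
i=3: i≥r, start 0; Z[3]=1 extend→box=[3,4)
i=4: i≥r, start 0; Z[4]=0
i=5: i≥r, start 0; Z[5]=0
i=6: i≥r, start 0; Z[6]=0
i=7: i≥r, start 0; Z[7]=0
i=8: i≥r, start 0; Z[8]=5 extend→box=[8,13)
i=9: min(r-i=4, Z[1]=0)=0; Z[9]=0
i=10: min(r-i=3, Z[2]=1)=1; Z[10]=1
i=11: min(r-i=2, Z[3]=1)=1; Z[11]=1
i=12: min(r-i=1, Z[4]=0)=0; Z[12]=0
i=13: i≥r, start 0; Z[13]=0
i=14: i≥r, start 0; Z[14]=0
i=15: i≥r, start 0; Z[15]=3 extend→box=[15,18)
i=16: min(r-i=2, Z[1]=0)=0; Z[16]=0
i=17: min(r-i=1, Z[2]=1)=1; Z[17]=1
i=18: i≥r, start 0; Z[18]=0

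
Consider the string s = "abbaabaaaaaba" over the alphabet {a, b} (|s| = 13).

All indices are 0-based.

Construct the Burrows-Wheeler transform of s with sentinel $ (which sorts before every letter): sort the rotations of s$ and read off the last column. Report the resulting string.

rank  rotation        last
    0  $abbaabaaaaaba  a
    1  a$abbaabaaaaab  b
    2  aaaaaba$abbaab  b
    3  aaaaba$abbaaba  a
    4  aaaba$abbaabaa  a
    5  aaba$abbaabaaa  a
    6  aabaaaaaba$abb  b
    7  aba$abbaabaaaa  a
    8  abaaaaaba$abba  a
    9  abbaabaaaaaba$  $
   10  ba$abbaabaaaaa  a
   11  baaaaaba$abbaa  a
   12  baabaaaaaba$ab  b
   13  bbaabaaaaaba$a  a

abbaaabaa$aaba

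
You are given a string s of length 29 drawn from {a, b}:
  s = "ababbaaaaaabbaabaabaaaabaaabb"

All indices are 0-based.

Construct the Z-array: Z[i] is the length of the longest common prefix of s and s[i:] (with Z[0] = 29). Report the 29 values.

[29, 0, 2, 0, 0, 1, 1, 1, 1, 1, 2, 0, 0, 1, 3, 0, 1, 3, 0, 1, 1, 1, 3, 0, 1, 1, 2, 0, 0]

Z[0]=29
i=1: i≥r, start 0; Z[1]=0
i=2: i≥r, start 0; Z[2]=2 grow→box=[2,4)
i=3: min(r-i=1, Z[1]=0)=0; Z[3]=0
i=4: i≥r, start 0; Z[4]=0
i=5: i≥r, start 0; Z[5]=1 grow→box=[5,6)
i=6: i≥r, start 0; Z[6]=1 grow→box=[6,7)
i=7: i≥r, start 0; Z[7]=1 grow→box=[7,8)
i=8: i≥r, start 0; Z[8]=1 grow→box=[8,9)
i=9: i≥r, start 0; Z[9]=1 grow→box=[9,10)
i=10: i≥r, start 0; Z[10]=2 grow→box=[10,12)
i=11: min(r-i=1, Z[1]=0)=0; Z[11]=0
i=12: i≥r, start 0; Z[12]=0
i=13: i≥r, start 0; Z[13]=1 grow→box=[13,14)
i=14: i≥r, start 0; Z[14]=3 grow→box=[14,17)
i=15: min(r-i=2, Z[1]=0)=0; Z[15]=0
i=16: min(r-i=1, Z[2]=2)=1; Z[16]=1
i=17: i≥r, start 0; Z[17]=3 grow→box=[17,20)
i=18: min(r-i=2, Z[1]=0)=0; Z[18]=0
i=19: min(r-i=1, Z[2]=2)=1; Z[19]=1
i=20: i≥r, start 0; Z[20]=1 grow→box=[20,21)
i=21: i≥r, start 0; Z[21]=1 grow→box=[21,22)
i=22: i≥r, start 0; Z[22]=3 grow→box=[22,25)
i=23: min(r-i=2, Z[1]=0)=0; Z[23]=0
i=24: min(r-i=1, Z[2]=2)=1; Z[24]=1
i=25: i≥r, start 0; Z[25]=1 grow→box=[25,26)
i=26: i≥r, start 0; Z[26]=2 grow→box=[26,28)
i=27: min(r-i=1, Z[1]=0)=0; Z[27]=0
i=28: i≥r, start 0; Z[28]=0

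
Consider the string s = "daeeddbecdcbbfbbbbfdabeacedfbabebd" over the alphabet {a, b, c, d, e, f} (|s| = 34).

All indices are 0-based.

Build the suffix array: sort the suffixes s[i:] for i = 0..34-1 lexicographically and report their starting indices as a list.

[20, 29, 23, 1, 28, 14, 15, 11, 16, 32, 21, 30, 6, 12, 17, 10, 8, 24, 33, 19, 0, 5, 9, 4, 26, 22, 31, 7, 3, 25, 2, 27, 13, 18]

rank→(start, suffix):
  0 → (20, 'abeacedfbabebd')
  1 → (29, 'abebd')
  2 → (23, 'acedfbabebd')
  3 → (1, 'aeeddbecdcbbfbbbbfdabeacedfbabebd')
  4 → (28, 'babebd')
  5 → (14, 'bbbbfdabeacedfbabebd')
  6 → (15, 'bbbfdabeacedfbabebd')
  7 → (11, 'bbfbbbbfdabeacedfbabebd')
  8 → (16, 'bbfdabeacedfbabebd')
  9 → (32, 'bd')
  10 → (21, 'beacedfbabebd')
  11 → (30, 'bebd')
  12 → (6, 'becdcbbfbbbbfdabeacedfbabebd')
  13 → (12, 'bfbbbbfdabeacedfbabebd')
  14 → (17, 'bfdabeacedfbabebd')
  15 → (10, 'cbbfbbbbfdabeacedfbabebd')
  16 → (8, 'cdcbbfbbbbfdabeacedfbabebd')
  17 → (24, 'cedfbabebd')
  18 → (33, 'd')
  19 → (19, 'dabeacedfbabebd')
  20 → (0, 'daeeddbecdcbbfbbbbfdabeacedfbabebd')
  21 → (5, 'dbecdcbbfbbbbfdabeacedfbabebd')
  22 → (9, 'dcbbfbbbbfdabeacedfbabebd')
  23 → (4, 'ddbecdcbbfbbbbfdabeacedfbabebd')
  24 → (26, 'dfbabebd')
  25 → (22, 'eacedfbabebd')
  26 → (31, 'ebd')
  27 → (7, 'ecdcbbfbbbbfdabeacedfbabebd')
  28 → (3, 'eddbecdcbbfbbbbfdabeacedfbabebd')
  29 → (25, 'edfbabebd')
  30 → (2, 'eeddbecdcbbfbbbbfdabeacedfbabebd')
  31 → (27, 'fbabebd')
  32 → (13, 'fbbbbfdabeacedfbabebd')
  33 → (18, 'fdabeacedfbabebd')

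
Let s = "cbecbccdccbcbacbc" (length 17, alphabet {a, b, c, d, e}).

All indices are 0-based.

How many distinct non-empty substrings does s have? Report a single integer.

rank→(start, suffix):
  0 → (13, 'acbc')
  1 → (12, 'bacbc')
  2 → (15, 'bc')
  3 → (10, 'bcbacbc')
  4 → (4, 'bccdccbcbacbc')
  5 → (1, 'becbccdccbcbacbc')
  6 → (16, 'c')
  7 → (11, 'cbacbc')
  8 → (14, 'cbc')
  9 → (9, 'cbcbacbc')
  10 → (3, 'cbccdccbcbacbc')
  11 → (0, 'cbecbccdccbcbacbc')
  12 → (8, 'ccbcbacbc')
  13 → (5, 'ccdccbcbacbc')
  14 → (6, 'cdccbcbacbc')
  15 → (7, 'dccbcbacbc')
  16 → (2, 'ecbccdccbcbacbc')

SA = [13, 12, 15, 10, 4, 1, 16, 11, 14, 9, 3, 0, 8, 5, 6, 7, 2]
i: (SA[i-1],SA[i]) lcp shared
  1: (13,12) 0 ''
  2: (12,15) 1 'b'
  3: (15,10) 2 'bc'
  4: (10,4) 2 'bc'
  5: (4,1) 1 'b'
  6: (1,16) 0 ''
  7: (16,11) 1 'c'
  8: (11,14) 2 'cb'
  9: (14,9) 3 'cbc'
  10: (9,3) 3 'cbc'
  11: (3,0) 2 'cb'
  12: (0,8) 1 'c'
  13: (8,5) 2 'cc'
  14: (5,6) 1 'c'
  15: (6,7) 0 ''
  16: (7,2) 0 ''

n(n+1)/2 = 17·18/2 = 153
Σ LCP = 0 + 0 + 1 + 2 + 2 + 1 + 0 + 1 + 2 + 3 + 3 + 2 + 1 + 2 + 1 + 0 + 0 = 21
distinct = 153 − 21 = 132

132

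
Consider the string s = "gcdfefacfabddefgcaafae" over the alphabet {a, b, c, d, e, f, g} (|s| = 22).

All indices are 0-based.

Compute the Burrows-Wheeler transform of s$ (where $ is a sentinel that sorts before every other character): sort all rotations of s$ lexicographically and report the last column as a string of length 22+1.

ecfffaaggabdcafdceadef$

rank  rotation                 last
    0  $gcdfefacfabddefgcaafae  e
    1  aafae$gcdfefacfabddefgc  c
    2  abddefgcaafae$gcdfefacf  f
    3  acfabddefgcaafae$gcdfef  f
    4  ae$gcdfefacfabddefgcaaf  f
    5  afae$gcdfefacfabddefgca  a
    6  bddefgcaafae$gcdfefacfa  a
    7  caafae$gcdfefacfabddefg  g
    8  cdfefacfabddefgcaafae$g  g
    9  cfabddefgcaafae$gcdfefa  a
   10  ddefgcaafae$gcdfefacfab  b
   11  defgcaafae$gcdfefacfabd  d
   12  dfefacfabddefgcaafae$gc  c
   13  e$gcdfefacfabddefgcaafa  a
   14  efacfabddefgcaafae$gcdf  f
   15  efgcaafae$gcdfefacfabdd  d
   16  fabddefgcaafae$gcdfefac  c
   17  facfabddefgcaafae$gcdfe  e
   18  fae$gcdfefacfabddefgcaa  a
   19  fefacfabddefgcaafae$gcd  d
   20  fgcaafae$gcdfefacfabdde  e
   21  gcaafae$gcdfefacfabddef  f
   22  gcdfefacfabddefgcaafae$  $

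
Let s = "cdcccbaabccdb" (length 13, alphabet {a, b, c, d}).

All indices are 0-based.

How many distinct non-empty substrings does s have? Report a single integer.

rank→(start, suffix):
  0 → (6, 'aabccdb')
  1 → (7, 'abccdb')
  2 → (12, 'b')
  3 → (5, 'baabccdb')
  4 → (8, 'bccdb')
  5 → (4, 'cbaabccdb')
  6 → (3, 'ccbaabccdb')
  7 → (2, 'cccbaabccdb')
  8 → (9, 'ccdb')
  9 → (10, 'cdb')
  10 → (0, 'cdcccbaabccdb')
  11 → (11, 'db')
  12 → (1, 'dcccbaabccdb')

SA = [6, 7, 12, 5, 8, 4, 3, 2, 9, 10, 0, 11, 1]
[i] adj suffixes → lcp
  [1] 6/7 → 1 ('a')
  [2] 7/12 → 0 ('')
  [3] 12/5 → 1 ('b')
  [4] 5/8 → 1 ('b')
  [5] 8/4 → 0 ('')
  [6] 4/3 → 1 ('c')
  [7] 3/2 → 2 ('cc')
  [8] 2/9 → 2 ('cc')
  [9] 9/10 → 1 ('c')
  [10] 10/0 → 2 ('cd')
  [11] 0/11 → 0 ('')
  [12] 11/1 → 1 ('d')

n(n+1)/2 = 13·14/2 = 91
Σ LCP = 0 + 1 + 0 + 1 + 1 + 0 + 1 + 2 + 2 + 1 + 2 + 0 + 1 = 12
distinct = 91 − 12 = 79

79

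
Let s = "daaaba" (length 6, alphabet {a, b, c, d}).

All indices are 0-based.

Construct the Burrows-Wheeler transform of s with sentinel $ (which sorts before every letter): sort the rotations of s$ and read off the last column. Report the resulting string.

abdaaa$

rank  rotation last
    0  $daaaba  a
    1  a$daaab  b
    2  aaaba$d  d
    3  aaba$da  a
    4  aba$daa  a
    5  ba$daaa  a
    6  daaaba$  $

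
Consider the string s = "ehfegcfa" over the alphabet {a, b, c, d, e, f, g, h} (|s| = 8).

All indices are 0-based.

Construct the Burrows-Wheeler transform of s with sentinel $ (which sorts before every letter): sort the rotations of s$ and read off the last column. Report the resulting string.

afgf$chee

rank  rotation   last
    0  $ehfegcfa  a
    1  a$ehfegcf  f
    2  cfa$ehfeg  g
    3  egcfa$ehf  f
    4  ehfegcfa$  $
    5  fa$ehfegc  c
    6  fegcfa$eh  h
    7  gcfa$ehfe  e
    8  hfegcfa$e  e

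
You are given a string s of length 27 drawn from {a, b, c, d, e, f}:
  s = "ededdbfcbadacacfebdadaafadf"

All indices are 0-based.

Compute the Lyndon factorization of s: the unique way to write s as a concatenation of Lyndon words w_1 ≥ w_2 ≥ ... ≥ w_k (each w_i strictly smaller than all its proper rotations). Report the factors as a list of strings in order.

emit factor 1: 'e' (i=0, period=1)
emit factor 2: 'de' (i=1, period=2)
emit factor 3: 'd' (i=3, period=1)
emit factor 4: 'd' (i=4, period=1)
emit factor 5: 'bfc' (i=5, period=3)
emit factor 6: 'b' (i=8, period=1)
emit factor 7: 'ad' (i=9, period=2)
emit factor 8: 'acacfebdad' (i=11, period=10)
emit factor 9: 'aafadf' (i=21, period=6)

["e", "de", "d", "d", "bfc", "b", "ad", "acacfebdad", "aafadf"]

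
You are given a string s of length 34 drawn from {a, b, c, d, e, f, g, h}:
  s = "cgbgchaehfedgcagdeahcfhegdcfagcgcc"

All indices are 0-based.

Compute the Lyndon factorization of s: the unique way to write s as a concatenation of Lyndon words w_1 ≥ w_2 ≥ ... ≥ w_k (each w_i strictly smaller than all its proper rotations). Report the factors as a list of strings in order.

["cg", "bgch", "aehfedgcagdeahcfhegdcfagcgcc"]

emit factor 1: 'cg' (i=0, period=2)
emit factor 2: 'bgch' (i=2, period=4)
emit factor 3: 'aehfedgcagdeahcfhegdcfagcgcc' (i=6, period=28)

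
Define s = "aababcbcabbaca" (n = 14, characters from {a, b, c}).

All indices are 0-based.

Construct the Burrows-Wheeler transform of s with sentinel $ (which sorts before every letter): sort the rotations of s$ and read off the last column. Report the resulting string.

ac$acbbabacaabb

rank  rotation         last
    0  $aababcbcabbaca  a
    1  a$aababcbcabbac  c
    2  aababcbcabbaca$  $
    3  ababcbcabbaca$a  a
    4  abbaca$aababcbc  c
    5  abcbcabbaca$aab  b
    6  aca$aababcbcabb  b
    7  babcbcabbaca$aa  a
    8  baca$aababcbcab  b
    9  bbaca$aababcbca  a
   10  bcabbaca$aababc  c
   11  bcbcabbaca$aaba  a
   12  ca$aababcbcabba  a
   13  cabbaca$aababcb  b
   14  cbcabbaca$aabab  b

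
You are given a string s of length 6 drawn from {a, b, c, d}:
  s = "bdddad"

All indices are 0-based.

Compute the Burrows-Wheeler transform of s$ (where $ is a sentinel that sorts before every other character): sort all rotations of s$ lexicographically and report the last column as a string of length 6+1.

rank  rotation last
    0  $bdddad  d
    1  ad$bddd  d
    2  bdddad$  $
    3  d$bddda  a
    4  dad$bdd  d
    5  ddad$bd  d
    6  dddad$b  b

dd$addb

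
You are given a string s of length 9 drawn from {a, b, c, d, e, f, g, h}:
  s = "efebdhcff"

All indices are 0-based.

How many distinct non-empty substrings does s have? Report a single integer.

42

sorted suffixes:
  #0 SA[0]=3  'bdhcff'
  #1 SA[1]=6  'cff'
  #2 SA[2]=4  'dhcff'
  #3 SA[3]=2  'ebdhcff'
  #4 SA[4]=0  'efebdhcff'
  #5 SA[5]=8  'f'
  #6 SA[6]=1  'febdhcff'
  #7 SA[7]=7  'ff'
  #8 SA[8]=5  'hcff'

SA = [3, 6, 4, 2, 0, 8, 1, 7, 5]
[i] adj suffixes → lcp
  [1] 3/6 → 0 ('')
  [2] 6/4 → 0 ('')
  [3] 4/2 → 0 ('')
  [4] 2/0 → 1 ('e')
  [5] 0/8 → 0 ('')
  [6] 8/1 → 1 ('f')
  [7] 1/7 → 1 ('f')
  [8] 7/5 → 0 ('')

n(n+1)/2 = 9·10/2 = 45
Σ LCP = 0 + 0 + 0 + 0 + 1 + 0 + 1 + 1 + 0 = 3
distinct = 45 − 3 = 42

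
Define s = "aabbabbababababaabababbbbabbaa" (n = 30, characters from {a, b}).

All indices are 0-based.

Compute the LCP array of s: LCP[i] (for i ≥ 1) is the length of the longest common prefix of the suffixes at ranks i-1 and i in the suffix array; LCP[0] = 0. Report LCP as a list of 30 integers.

[0, 1, 2, 3, 1, 3, 5, 7, 6, 4, 2, 4, 5, 3, 0, 3, 2, 4, 6, 8, 5, 3, 5, 4, 1, 3, 4, 6, 2, 3]

sorted suffixes:
  #0 SA[0]=29  'a'
  #1 SA[1]=28  'aa'
  #2 SA[2]=15  'aabababbbbabbaa'
  #3 SA[3]=0  'aabbabbababababaabababbbbabbaa'
  #4 SA[4]=13  'abaabababbbbabbaa'
  #5 SA[5]=11  'ababaabababbbbabbaa'
  #6 SA[6]=9  'abababaabababbbbabbaa'
  #7 SA[7]=7  'ababababaabababbbbabbaa'
  #8 SA[8]=16  'abababbbbabbaa'
  #9 SA[9]=18  'ababbbbabbaa'
  #10 SA[10]=25  'abbaa'
  #11 SA[11]=4  'abbababababaabababbbbabbaa'
  #12 SA[12]=1  'abbabbababababaabababbbbabbaa'
  #13 SA[13]=20  'abbbbabbaa'
  #14 SA[14]=27  'baa'
  #15 SA[15]=14  'baabababbbbabbaa'
  #16 SA[16]=12  'babaabababbbbabbaa'
  #17 SA[17]=10  'bababaabababbbbabbaa'
  #18 SA[18]=8  'babababaabababbbbabbaa'
  #19 SA[19]=6  'bababababaabababbbbabbaa'
  #20 SA[20]=17  'bababbbbabbaa'
  #21 SA[21]=24  'babbaa'
  #22 SA[22]=3  'babbababababaabababbbbabbaa'
  #23 SA[23]=19  'babbbbabbaa'
  #24 SA[24]=26  'bbaa'
  #25 SA[25]=5  'bbababababaabababbbbabbaa'
  #26 SA[26]=23  'bbabbaa'
  #27 SA[27]=2  'bbabbababababaabababbbbabbaa'
  #28 SA[28]=22  'bbbabbaa'
  #29 SA[29]=21  'bbbbabbaa'

SA = [29, 28, 15, 0, 13, 11, 9, 7, 16, 18, 25, 4, 1, 20, 27, 14, 12, 10, 8, 6, 17, 24, 3, 19, 26, 5, 23, 2, 22, 21]
i: (SA[i-1],SA[i]) lcp shared
  1: (29,28) 1 'a'
  2: (28,15) 2 'aa'
  3: (15,0) 3 'aab'
  4: (0,13) 1 'a'
  5: (13,11) 3 'aba'
  6: (11,9) 5 'ababa'
  7: (9,7) 7 'abababa'
  8: (7,16) 6 'ababab'
  9: (16,18) 4 'abab'
  10: (18,25) 2 'ab'
  11: (25,4) 4 'abba'
  12: (4,1) 5 'abbab'
  13: (1,20) 3 'abb'
  14: (20,27) 0 ''
  15: (27,14) 3 'baa'
  16: (14,12) 2 'ba'
  17: (12,10) 4 'baba'
  18: (10,8) 6 'bababa'
  19: (8,6) 8 'babababa'
  20: (6,17) 5 'babab'
  21: (17,24) 3 'bab'
  22: (24,3) 5 'babba'
  23: (3,19) 4 'babb'
  24: (19,26) 1 'b'
  25: (26,5) 3 'bba'
  26: (5,23) 4 'bbab'
  27: (23,2) 6 'bbabba'
  28: (2,22) 2 'bb'
  29: (22,21) 3 'bbb'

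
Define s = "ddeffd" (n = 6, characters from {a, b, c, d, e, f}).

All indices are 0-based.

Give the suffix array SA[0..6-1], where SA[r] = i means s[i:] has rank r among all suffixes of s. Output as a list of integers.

[5, 0, 1, 2, 4, 3]

sorted suffixes:
  #0 SA[0]=5  'd'
  #1 SA[1]=0  'ddeffd'
  #2 SA[2]=1  'deffd'
  #3 SA[3]=2  'effd'
  #4 SA[4]=4  'fd'
  #5 SA[5]=3  'ffd'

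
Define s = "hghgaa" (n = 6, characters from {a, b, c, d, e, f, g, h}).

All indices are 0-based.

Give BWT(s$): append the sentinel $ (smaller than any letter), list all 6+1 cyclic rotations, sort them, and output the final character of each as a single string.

rank  rotation last
    0  $hghgaa  a
    1  a$hghga  a
    2  aa$hghg  g
    3  gaa$hgh  h
    4  ghgaa$h  h
    5  hgaa$hg  g
    6  hghgaa$  $

aaghhg$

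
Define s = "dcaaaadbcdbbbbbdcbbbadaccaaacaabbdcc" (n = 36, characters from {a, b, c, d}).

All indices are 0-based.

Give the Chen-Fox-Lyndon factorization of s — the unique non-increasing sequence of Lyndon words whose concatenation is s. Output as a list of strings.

["d", "c", "aaaadbcdbbbbbdcbbbadaccaaacaabbdcc"]

emit factor 1: 'd' (i=0, period=1)
emit factor 2: 'c' (i=1, period=1)
emit factor 3: 'aaaadbcdbbbbbdcbbbadaccaaacaabbdcc' (i=2, period=34)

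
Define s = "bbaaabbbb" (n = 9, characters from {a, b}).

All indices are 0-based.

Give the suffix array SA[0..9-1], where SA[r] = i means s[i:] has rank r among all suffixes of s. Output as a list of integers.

rank→(start, suffix):
  0 → (2, 'aaabbbb')
  1 → (3, 'aabbbb')
  2 → (4, 'abbbb')
  3 → (8, 'b')
  4 → (1, 'baaabbbb')
  5 → (7, 'bb')
  6 → (0, 'bbaaabbbb')
  7 → (6, 'bbb')
  8 → (5, 'bbbb')

[2, 3, 4, 8, 1, 7, 0, 6, 5]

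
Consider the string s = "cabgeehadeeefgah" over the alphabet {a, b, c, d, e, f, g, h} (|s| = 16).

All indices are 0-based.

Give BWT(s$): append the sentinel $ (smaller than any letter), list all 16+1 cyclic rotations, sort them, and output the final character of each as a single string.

hchga$adegeeefbae

rank  rotation           last
    0  $cabgeehadeeefgah  h
    1  abgeehadeeefgah$c  c
    2  adeeefgah$cabgeeh  h
    3  ah$cabgeehadeeefg  g
    4  bgeehadeeefgah$ca  a
    5  cabgeehadeeefgah$  $
    6  deeefgah$cabgeeha  a
    7  eeefgah$cabgeehad  d
    8  eefgah$cabgeehade  e
    9  eehadeeefgah$cabg  g
   10  efgah$cabgeehadee  e
   11  ehadeeefgah$cabge  e
   12  fgah$cabgeehadeee  e
   13  gah$cabgeehadeeef  f
   14  geehadeeefgah$cab  b
   15  h$cabgeehadeeefga  a
   16  hadeeefgah$cabgee  e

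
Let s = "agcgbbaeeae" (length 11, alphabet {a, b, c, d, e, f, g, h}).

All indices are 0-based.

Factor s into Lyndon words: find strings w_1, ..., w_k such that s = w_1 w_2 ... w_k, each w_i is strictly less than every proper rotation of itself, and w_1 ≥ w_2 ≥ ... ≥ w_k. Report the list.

["agcgbb", "aee", "ae"]

emit factor 1: 'agcgbb' (i=0, period=6)
emit factor 2: 'aee' (i=6, period=3)
emit factor 3: 'ae' (i=9, period=2)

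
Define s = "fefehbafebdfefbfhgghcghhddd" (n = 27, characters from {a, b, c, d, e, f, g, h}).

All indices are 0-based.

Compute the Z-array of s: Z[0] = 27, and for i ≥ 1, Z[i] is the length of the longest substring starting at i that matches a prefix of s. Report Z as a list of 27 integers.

Z[0]=27
i=1: outside box; Z[1]=0
i=2: outside box; Z[2]=2 extend→box=[2,4)
i=3: min(r-i=1, Z[1]=0)=0; Z[3]=0
i=4: outside box; Z[4]=0
i=5: outside box; Z[5]=0
i=6: outside box; Z[6]=0
i=7: outside box; Z[7]=2 extend→box=[7,9)
i=8: min(r-i=1, Z[1]=0)=0; Z[8]=0
i=9: outside box; Z[9]=0
i=10: outside box; Z[10]=0
i=11: outside box; Z[11]=3 extend→box=[11,14)
i=12: min(r-i=2, Z[1]=0)=0; Z[12]=0
i=13: min(r-i=1, Z[2]=2)=1; Z[13]=1
i=14: outside box; Z[14]=0
i=15: outside box; Z[15]=1 extend→box=[15,16)
i=16: outside box; Z[16]=0
i=17: outside box; Z[17]=0
i=18: outside box; Z[18]=0
i=19: outside box; Z[19]=0
i=20: outside box; Z[20]=0
i=21: outside box; Z[21]=0
i=22: outside box; Z[22]=0
i=23: outside box; Z[23]=0
i=24: outside box; Z[24]=0
i=25: outside box; Z[25]=0
i=26: outside box; Z[26]=0

[27, 0, 2, 0, 0, 0, 0, 2, 0, 0, 0, 3, 0, 1, 0, 1, 0, 0, 0, 0, 0, 0, 0, 0, 0, 0, 0]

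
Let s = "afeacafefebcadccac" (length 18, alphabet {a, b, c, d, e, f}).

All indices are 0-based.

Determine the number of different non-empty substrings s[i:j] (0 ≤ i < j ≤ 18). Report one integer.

rank | idx | suffix
   0 |  16 | ac
   1 |   3 | acafefebcadccac
   2 |  12 | adccac
   3 |   0 | afeacafefebcadccac
   4 |   5 | afefebcadccac
   5 |  10 | bcadccac
   6 |  17 | c
   7 |  15 | cac
   8 |  11 | cadccac
   9 |   4 | cafefebcadccac
  10 |  14 | ccac
  11 |  13 | dccac
  12 |   2 | eacafefebcadccac
  13 |   9 | ebcadccac
  14 |   7 | efebcadccac
  15 |   1 | feacafefebcadccac
  16 |   8 | febcadccac
  17 |   6 | fefebcadccac

SA = [16, 3, 12, 0, 5, 10, 17, 15, 11, 4, 14, 13, 2, 9, 7, 1, 8, 6]
[i] adj suffixes → lcp
  [1] 16/3 → 2 ('ac')
  [2] 3/12 → 1 ('a')
  [3] 12/0 → 1 ('a')
  [4] 0/5 → 3 ('afe')
  [5] 5/10 → 0 ('')
  [6] 10/17 → 0 ('')
  [7] 17/15 → 1 ('c')
  [8] 15/11 → 2 ('ca')
  [9] 11/4 → 2 ('ca')
  [10] 4/14 → 1 ('c')
  [11] 14/13 → 0 ('')
  [12] 13/2 → 0 ('')
  [13] 2/9 → 1 ('e')
  [14] 9/7 → 1 ('e')
  [15] 7/1 → 0 ('')
  [16] 1/8 → 2 ('fe')
  [17] 8/6 → 2 ('fe')

n(n+1)/2 = 18·19/2 = 171
Σ LCP = 0 + 2 + 1 + 1 + 3 + 0 + 0 + 1 + 2 + 2 + 1 + 0 + 0 + 1 + 1 + 0 + 2 + 2 = 19
distinct = 171 − 19 = 152

152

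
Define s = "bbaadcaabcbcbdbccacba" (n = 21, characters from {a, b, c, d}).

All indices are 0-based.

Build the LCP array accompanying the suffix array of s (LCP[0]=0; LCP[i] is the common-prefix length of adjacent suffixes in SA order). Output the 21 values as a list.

sorted suffixes:
  #0 SA[0]=20  'a'
  #1 SA[1]=6  'aabcbcbdbccacba'
  #2 SA[2]=2  'aadcaabcbcbdbccacba'
  #3 SA[3]=7  'abcbcbdbccacba'
  #4 SA[4]=17  'acba'
  #5 SA[5]=3  'adcaabcbcbdbccacba'
  #6 SA[6]=19  'ba'
  #7 SA[7]=1  'baadcaabcbcbdbccacba'
  #8 SA[8]=0  'bbaadcaabcbcbdbccacba'
  #9 SA[9]=8  'bcbcbdbccacba'
  #10 SA[10]=10  'bcbdbccacba'
  #11 SA[11]=14  'bccacba'
  #12 SA[12]=12  'bdbccacba'
  #13 SA[13]=5  'caabcbcbdbccacba'
  #14 SA[14]=16  'cacba'
  #15 SA[15]=18  'cba'
  #16 SA[16]=9  'cbcbdbccacba'
  #17 SA[17]=11  'cbdbccacba'
  #18 SA[18]=15  'ccacba'
  #19 SA[19]=13  'dbccacba'
  #20 SA[20]=4  'dcaabcbcbdbccacba'

SA = [20, 6, 2, 7, 17, 3, 19, 1, 0, 8, 10, 14, 12, 5, 16, 18, 9, 11, 15, 13, 4]
[i] adj suffixes → lcp
  [1] 20/6 → 1 ('a')
  [2] 6/2 → 2 ('aa')
  [3] 2/7 → 1 ('a')
  [4] 7/17 → 1 ('a')
  [5] 17/3 → 1 ('a')
  [6] 3/19 → 0 ('')
  [7] 19/1 → 2 ('ba')
  [8] 1/0 → 1 ('b')
  [9] 0/8 → 1 ('b')
  [10] 8/10 → 3 ('bcb')
  [11] 10/14 → 2 ('bc')
  [12] 14/12 → 1 ('b')
  [13] 12/5 → 0 ('')
  [14] 5/16 → 2 ('ca')
  [15] 16/18 → 1 ('c')
  [16] 18/9 → 2 ('cb')
  [17] 9/11 → 2 ('cb')
  [18] 11/15 → 1 ('c')
  [19] 15/13 → 0 ('')
  [20] 13/4 → 1 ('d')

[0, 1, 2, 1, 1, 1, 0, 2, 1, 1, 3, 2, 1, 0, 2, 1, 2, 2, 1, 0, 1]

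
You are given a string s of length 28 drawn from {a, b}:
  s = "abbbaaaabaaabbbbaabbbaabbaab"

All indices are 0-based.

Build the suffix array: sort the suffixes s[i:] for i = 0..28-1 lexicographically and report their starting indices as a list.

[4, 5, 9, 25, 6, 21, 16, 10, 26, 7, 22, 0, 17, 11, 27, 3, 8, 24, 20, 15, 2, 23, 19, 14, 1, 18, 13, 12]

sorted suffixes:
  #0 SA[0]=4  'aaaabaaabbbbaabbbaabbaab'
  #1 SA[1]=5  'aaabaaabbbbaabbbaabbaab'
  #2 SA[2]=9  'aaabbbbaabbbaabbaab'
  #3 SA[3]=25  'aab'
  #4 SA[4]=6  'aabaaabbbbaabbbaabbaab'
  #5 SA[5]=21  'aabbaab'
  #6 SA[6]=16  'aabbbaabbaab'
  #7 SA[7]=10  'aabbbbaabbbaabbaab'
  #8 SA[8]=26  'ab'
  #9 SA[9]=7  'abaaabbbbaabbbaabbaab'
  #10 SA[10]=22  'abbaab'
  #11 SA[11]=0  'abbbaaaabaaabbbbaabbbaabbaab'
  #12 SA[12]=17  'abbbaabbaab'
  #13 SA[13]=11  'abbbbaabbbaabbaab'
  #14 SA[14]=27  'b'
  #15 SA[15]=3  'baaaabaaabbbbaabbbaabbaab'
  #16 SA[16]=8  'baaabbbbaabbbaabbaab'
  #17 SA[17]=24  'baab'
  #18 SA[18]=20  'baabbaab'
  #19 SA[19]=15  'baabbbaabbaab'
  #20 SA[20]=2  'bbaaaabaaabbbbaabbbaabbaab'
  #21 SA[21]=23  'bbaab'
  #22 SA[22]=19  'bbaabbaab'
  #23 SA[23]=14  'bbaabbbaabbaab'
  #24 SA[24]=1  'bbbaaaabaaabbbbaabbbaabbaab'
  #25 SA[25]=18  'bbbaabbaab'
  #26 SA[26]=13  'bbbaabbbaabbaab'
  #27 SA[27]=12  'bbbbaabbbaabbaab'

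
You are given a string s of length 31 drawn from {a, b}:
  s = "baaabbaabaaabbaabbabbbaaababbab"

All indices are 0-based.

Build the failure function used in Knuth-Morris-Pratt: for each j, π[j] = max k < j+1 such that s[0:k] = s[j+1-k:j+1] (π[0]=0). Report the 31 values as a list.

π[0] = 0
j=1 s[j]='a': π[1]=0 (border '')
j=2 s[j]='a': π[2]=0 (border '')
j=3 s[j]='a': π[3]=0 (border '')
j=4 s[j]='b': π[4]=1 (border 'b')
j=5 s[j]='b': k: 1→0; π[5]=1 (border 'b')
j=6 s[j]='a': π[6]=2 (border 'ba')
j=7 s[j]='a': π[7]=3 (border 'baa')
j=8 s[j]='b': k: 3→0; π[8]=1 (border 'b')
j=9 s[j]='a': π[9]=2 (border 'ba')
j=10 s[j]='a': π[10]=3 (border 'baa')
j=11 s[j]='a': π[11]=4 (border 'baaa')
j=12 s[j]='b': π[12]=5 (border 'baaab')
j=13 s[j]='b': π[13]=6 (border 'baaabb')
j=14 s[j]='a': π[14]=7 (border 'baaabba')
j=15 s[j]='a': π[15]=8 (border 'baaabbaa')
j=16 s[j]='b': π[16]=9 (border 'baaabbaab')
j=17 s[j]='b': k: 9→1→0; π[17]=1 (border 'b')
j=18 s[j]='a': π[18]=2 (border 'ba')
j=19 s[j]='b': k: 2→0; π[19]=1 (border 'b')
j=20 s[j]='b': k: 1→0; π[20]=1 (border 'b')
j=21 s[j]='b': k: 1→0; π[21]=1 (border 'b')
j=22 s[j]='a': π[22]=2 (border 'ba')
j=23 s[j]='a': π[23]=3 (border 'baa')
j=24 s[j]='a': π[24]=4 (border 'baaa')
j=25 s[j]='b': π[25]=5 (border 'baaab')
j=26 s[j]='a': k: 5→1; π[26]=2 (border 'ba')
j=27 s[j]='b': k: 2→0; π[27]=1 (border 'b')
j=28 s[j]='b': k: 1→0; π[28]=1 (border 'b')
j=29 s[j]='a': π[29]=2 (border 'ba')
j=30 s[j]='b': k: 2→0; π[30]=1 (border 'b')

[0, 0, 0, 0, 1, 1, 2, 3, 1, 2, 3, 4, 5, 6, 7, 8, 9, 1, 2, 1, 1, 1, 2, 3, 4, 5, 2, 1, 1, 2, 1]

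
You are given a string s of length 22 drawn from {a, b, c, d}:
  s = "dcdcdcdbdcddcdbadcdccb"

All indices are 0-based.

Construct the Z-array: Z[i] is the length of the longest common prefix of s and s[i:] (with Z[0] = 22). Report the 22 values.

Z[0]=22
i=1: fresh scan; Z[1]=0
i=2: fresh scan; Z[2]=5 scan→box=[2,7)
i=3: min(r-i=4, Z[1]=0)=0; Z[3]=0
i=4: min(r-i=3, Z[2]=5)=3; Z[4]=3
i=5: min(r-i=2, Z[3]=0)=0; Z[5]=0
i=6: min(r-i=1, Z[4]=3)=1; Z[6]=1
i=7: fresh scan; Z[7]=0
i=8: fresh scan; Z[8]=3 scan→box=[8,11)
i=9: min(r-i=2, Z[1]=0)=0; Z[9]=0
i=10: min(r-i=1, Z[2]=5)=1; Z[10]=1
i=11: fresh scan; Z[11]=3 scan→box=[11,14)
i=12: min(r-i=2, Z[1]=0)=0; Z[12]=0
i=13: min(r-i=1, Z[2]=5)=1; Z[13]=1
i=14: fresh scan; Z[14]=0
i=15: fresh scan; Z[15]=0
i=16: fresh scan; Z[16]=4 scan→box=[16,20)
i=17: min(r-i=3, Z[1]=0)=0; Z[17]=0
i=18: min(r-i=2, Z[2]=5)=2; Z[18]=2
i=19: min(r-i=1, Z[3]=0)=0; Z[19]=0
i=20: fresh scan; Z[20]=0
i=21: fresh scan; Z[21]=0

[22, 0, 5, 0, 3, 0, 1, 0, 3, 0, 1, 3, 0, 1, 0, 0, 4, 0, 2, 0, 0, 0]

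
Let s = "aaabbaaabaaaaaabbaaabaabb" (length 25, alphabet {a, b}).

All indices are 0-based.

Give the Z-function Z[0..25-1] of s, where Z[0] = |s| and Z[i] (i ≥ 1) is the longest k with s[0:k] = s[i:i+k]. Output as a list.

Z[0]=25
i=1: fresh scan; Z[1]=2 extend→box=[1,3)
i=2: min(r-i=1, Z[1]=2)=1; Z[2]=1
i=3: fresh scan; Z[3]=0
i=4: fresh scan; Z[4]=0
i=5: fresh scan; Z[5]=4 extend→box=[5,9)
i=6: min(r-i=3, Z[1]=2)=2; Z[6]=2
i=7: min(r-i=2, Z[2]=1)=1; Z[7]=1
i=8: min(r-i=1, Z[3]=0)=0; Z[8]=0
i=9: fresh scan; Z[9]=3 extend→box=[9,12)
i=10: min(r-i=2, Z[1]=2)=2; Z[10]=3 extend→box=[10,13)
i=11: min(r-i=2, Z[1]=2)=2; Z[11]=3 extend→box=[11,14)
i=12: min(r-i=2, Z[1]=2)=2; Z[12]=11 extend→box=[12,23)
i=13: min(r-i=10, Z[1]=2)=2; Z[13]=2
i=14: min(r-i=9, Z[2]=1)=1; Z[14]=1
i=15: min(r-i=8, Z[3]=0)=0; Z[15]=0
i=16: min(r-i=7, Z[4]=0)=0; Z[16]=0
i=17: min(r-i=6, Z[5]=4)=4; Z[17]=4
i=18: min(r-i=5, Z[6]=2)=2; Z[18]=2
i=19: min(r-i=4, Z[7]=1)=1; Z[19]=1
i=20: min(r-i=3, Z[8]=0)=0; Z[20]=0
i=21: min(r-i=2, Z[9]=3)=2; Z[21]=2
i=22: min(r-i=1, Z[10]=3)=1; Z[22]=1
i=23: fresh scan; Z[23]=0
i=24: fresh scan; Z[24]=0

[25, 2, 1, 0, 0, 4, 2, 1, 0, 3, 3, 3, 11, 2, 1, 0, 0, 4, 2, 1, 0, 2, 1, 0, 0]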